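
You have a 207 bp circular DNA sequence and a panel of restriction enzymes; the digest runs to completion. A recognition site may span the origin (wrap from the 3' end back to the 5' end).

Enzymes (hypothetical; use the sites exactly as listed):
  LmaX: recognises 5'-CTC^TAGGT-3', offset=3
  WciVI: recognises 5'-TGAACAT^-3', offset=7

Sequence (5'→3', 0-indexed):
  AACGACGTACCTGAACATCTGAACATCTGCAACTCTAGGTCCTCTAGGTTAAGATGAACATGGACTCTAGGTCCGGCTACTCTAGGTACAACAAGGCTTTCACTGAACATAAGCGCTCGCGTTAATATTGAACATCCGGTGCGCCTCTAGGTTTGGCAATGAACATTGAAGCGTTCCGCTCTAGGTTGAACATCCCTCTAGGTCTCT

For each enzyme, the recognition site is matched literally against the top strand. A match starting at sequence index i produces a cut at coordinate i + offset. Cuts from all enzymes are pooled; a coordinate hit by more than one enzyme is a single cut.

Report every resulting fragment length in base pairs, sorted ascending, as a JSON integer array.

Site scan:
  LmaX CTCTAGGT/3: at [32, 41, 64, 79, 144, 178, 195] ⇒ [35, 44, 67, 82, 147, 181, 198]
  WciVI TGAACAT/7: at [11, 19, 54, 103, 128, 159, 186] ⇒ [18, 26, 61, 110, 135, 166, 193]

All cut coordinates (distinct, sorted): [18, 26, 35, 44, 61, 67, 82, 110, 135, 147, 166, 181, 193, 198]

Fragments:
  18→26: 8 bp
  26→35: 9 bp
  35→44: 9 bp
  44→61: 17 bp
  61→67: 6 bp
  67→82: 15 bp
  82→110: 28 bp
  110→135: 25 bp
  135→147: 12 bp
  147→166: 19 bp
  166→181: 15 bp
  181→193: 12 bp
  193→198: 5 bp
  198→18 (wrap): 207-198+18 = 27 bp

[5,6,8,9,9,12,12,15,15,17,19,25,27,28]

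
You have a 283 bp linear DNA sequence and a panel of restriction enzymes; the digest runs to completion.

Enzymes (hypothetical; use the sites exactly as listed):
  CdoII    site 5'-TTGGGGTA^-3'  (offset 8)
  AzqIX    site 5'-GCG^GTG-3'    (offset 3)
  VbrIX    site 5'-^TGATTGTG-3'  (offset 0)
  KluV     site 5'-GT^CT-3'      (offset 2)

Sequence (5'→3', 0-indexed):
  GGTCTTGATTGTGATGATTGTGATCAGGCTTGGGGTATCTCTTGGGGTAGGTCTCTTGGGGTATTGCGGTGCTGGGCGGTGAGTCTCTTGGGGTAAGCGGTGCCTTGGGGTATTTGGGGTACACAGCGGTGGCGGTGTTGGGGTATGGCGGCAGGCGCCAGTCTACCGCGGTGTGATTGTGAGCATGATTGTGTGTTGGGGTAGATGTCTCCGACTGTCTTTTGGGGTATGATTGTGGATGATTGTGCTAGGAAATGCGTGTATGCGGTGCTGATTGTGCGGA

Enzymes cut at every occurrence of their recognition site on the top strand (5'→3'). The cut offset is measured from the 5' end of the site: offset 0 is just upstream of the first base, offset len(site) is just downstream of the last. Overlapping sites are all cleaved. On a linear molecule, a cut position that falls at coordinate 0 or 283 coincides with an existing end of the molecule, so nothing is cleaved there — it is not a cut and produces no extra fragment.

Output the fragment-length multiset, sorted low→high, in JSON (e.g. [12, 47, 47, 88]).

[2,3,3,3,4,4,5,5,6,6,7,8,9,9,10,10,10,11,11,11,11,12,12,12,13,17,18,23,28]

Site scan:
  CdoII TTGGGGTA/8: at [29, 41, 55, 87, 104, 113, 137, 195, 221] ⇒ [37, 49, 63, 95, 112, 121, 145, 203, 229]
  AzqIX GCGGTG/3: at [65, 75, 96, 125, 131, 167, 264] ⇒ [68, 78, 99, 128, 134, 170, 267]
  VbrIX TGATTGTG/0: at [5, 14, 173, 185, 229, 239, 271] ⇒ [5, 14, 173, 185, 229, 239, 271]
  KluV GTCT/2: at [1, 50, 82, 160, 206, 216] ⇒ [3, 52, 84, 162, 208, 218]

All cut coordinates (distinct, sorted): [3, 5, 14, 37, 49, 52, 63, 68, 78, 84, 95, 99, 112, 121, 128, 134, 145, 162, 170, 173, 185, 203, 208, 218, 229, 239, 267, 271]

Fragments:
  [0,3): 3 bp
  [3,5): 2 bp
  [5,14): 9 bp
  [14,37): 23 bp
  [37,49): 12 bp
  [49,52): 3 bp
  [52,63): 11 bp
  [63,68): 5 bp
  [68,78): 10 bp
  [78,84): 6 bp
  [84,95): 11 bp
  [95,99): 4 bp
  [99,112): 13 bp
  [112,121): 9 bp
  [121,128): 7 bp
  [128,134): 6 bp
  [134,145): 11 bp
  [145,162): 17 bp
  [162,170): 8 bp
  [170,173): 3 bp
  [173,185): 12 bp
  [185,203): 18 bp
  [203,208): 5 bp
  [208,218): 10 bp
  [218,229): 11 bp
  [229,239): 10 bp
  [239,267): 28 bp
  [267,271): 4 bp
  [271,283): 12 bp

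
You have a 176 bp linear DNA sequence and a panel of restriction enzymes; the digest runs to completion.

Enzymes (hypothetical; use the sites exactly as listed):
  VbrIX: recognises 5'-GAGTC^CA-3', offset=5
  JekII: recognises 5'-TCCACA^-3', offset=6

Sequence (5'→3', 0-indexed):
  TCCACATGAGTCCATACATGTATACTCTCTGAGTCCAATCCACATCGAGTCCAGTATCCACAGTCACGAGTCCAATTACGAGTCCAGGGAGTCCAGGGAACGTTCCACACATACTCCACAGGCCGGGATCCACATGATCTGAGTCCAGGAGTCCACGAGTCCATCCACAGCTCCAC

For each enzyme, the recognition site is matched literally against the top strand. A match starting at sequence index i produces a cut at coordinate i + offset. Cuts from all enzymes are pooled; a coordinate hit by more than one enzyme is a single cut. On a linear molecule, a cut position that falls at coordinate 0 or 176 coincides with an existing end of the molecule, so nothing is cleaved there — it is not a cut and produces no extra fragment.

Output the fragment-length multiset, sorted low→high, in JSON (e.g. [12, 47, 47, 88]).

Scan for sites:
  VbrIX (GAGTCCA, off=5): starts [7, 30, 46, 67, 79, 88, 140, 148, 156] → cuts [12, 35, 51, 72, 84, 93, 145, 153, 161]
  JekII (TCCACA, off=6): starts [0, 38, 56, 103, 114, 128, 163] → cuts [6, 44, 62, 109, 120, 134, 169]

All cut coordinates (distinct, sorted): [6, 12, 35, 44, 51, 62, 72, 84, 93, 109, 120, 134, 145, 153, 161, 169]

Fragments:
  [0,6): 6 bp
  [6,12): 6 bp
  [12,35): 23 bp
  [35,44): 9 bp
  [44,51): 7 bp
  [51,62): 11 bp
  [62,72): 10 bp
  [72,84): 12 bp
  [84,93): 9 bp
  [93,109): 16 bp
  [109,120): 11 bp
  [120,134): 14 bp
  [134,145): 11 bp
  [145,153): 8 bp
  [153,161): 8 bp
  [161,169): 8 bp
  [169,176): 7 bp

[6,6,7,7,8,8,8,9,9,10,11,11,11,12,14,16,23]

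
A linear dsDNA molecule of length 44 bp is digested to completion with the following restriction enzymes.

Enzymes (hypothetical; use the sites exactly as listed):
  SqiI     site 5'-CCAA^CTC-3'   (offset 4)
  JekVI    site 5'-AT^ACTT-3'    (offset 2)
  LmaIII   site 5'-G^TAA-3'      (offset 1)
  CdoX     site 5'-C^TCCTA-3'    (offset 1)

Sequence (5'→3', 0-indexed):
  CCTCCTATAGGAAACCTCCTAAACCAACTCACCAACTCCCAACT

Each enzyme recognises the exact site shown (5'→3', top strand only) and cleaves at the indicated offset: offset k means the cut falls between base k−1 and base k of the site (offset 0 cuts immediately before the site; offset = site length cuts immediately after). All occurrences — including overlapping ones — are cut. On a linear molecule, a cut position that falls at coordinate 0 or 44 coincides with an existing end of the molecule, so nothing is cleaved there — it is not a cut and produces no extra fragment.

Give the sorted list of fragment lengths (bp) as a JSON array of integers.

Scan for sites:
  SqiI CCAACTC/4: at [23, 31] ⇒ [27, 35]
  JekVI (ATACTT, off=2): no sites
  LmaIII (GTAA, off=1): no sites
  CdoX CTCCTA/1: at [1, 15] ⇒ [2, 16]

All cut coordinates (distinct, sorted): [2, 16, 27, 35]

Fragment lengths:
  [0,2): 2 bp
  [2,16): 14 bp
  [16,27): 11 bp
  [27,35): 8 bp
  [35,44): 9 bp

[2,8,9,11,14]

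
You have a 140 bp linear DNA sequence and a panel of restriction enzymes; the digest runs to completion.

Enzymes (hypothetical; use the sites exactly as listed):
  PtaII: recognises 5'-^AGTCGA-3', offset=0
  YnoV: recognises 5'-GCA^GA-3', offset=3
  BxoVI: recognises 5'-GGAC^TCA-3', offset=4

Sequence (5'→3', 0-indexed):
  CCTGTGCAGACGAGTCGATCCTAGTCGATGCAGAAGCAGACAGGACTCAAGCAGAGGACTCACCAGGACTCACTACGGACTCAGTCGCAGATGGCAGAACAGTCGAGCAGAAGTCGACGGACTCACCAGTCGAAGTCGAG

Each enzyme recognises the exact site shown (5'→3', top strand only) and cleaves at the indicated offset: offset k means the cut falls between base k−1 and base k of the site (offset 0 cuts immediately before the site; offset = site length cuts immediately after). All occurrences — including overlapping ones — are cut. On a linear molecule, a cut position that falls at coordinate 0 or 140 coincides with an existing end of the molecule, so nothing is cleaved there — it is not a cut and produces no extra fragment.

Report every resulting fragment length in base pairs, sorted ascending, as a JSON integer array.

[2,4,4,5,6,6,6,7,7,7,8,8,9,9,10,10,10,11,11]

Scan for sites:
  PtaII (AGTCGA, off=0): starts [12, 22, 100, 111, 127, 133] → cuts [12, 22, 100, 111, 127, 133]
  YnoV (GCAGA, off=3): starts [5, 29, 35, 50, 86, 93, 106] → cuts [8, 32, 38, 53, 89, 96, 109]
  BxoVI (GGACTCA, off=4): starts [42, 55, 65, 76, 118] → cuts [46, 59, 69, 80, 122]

All cut coordinates (distinct, sorted): [8, 12, 22, 32, 38, 46, 53, 59, 69, 80, 89, 96, 100, 109, 111, 122, 127, 133]

Fragment lengths:
  [0,8): 8 bp
  [8,12): 4 bp
  [12,22): 10 bp
  [22,32): 10 bp
  [32,38): 6 bp
  [38,46): 8 bp
  [46,53): 7 bp
  [53,59): 6 bp
  [59,69): 10 bp
  [69,80): 11 bp
  [80,89): 9 bp
  [89,96): 7 bp
  [96,100): 4 bp
  [100,109): 9 bp
  [109,111): 2 bp
  [111,122): 11 bp
  [122,127): 5 bp
  [127,133): 6 bp
  [133,140): 7 bp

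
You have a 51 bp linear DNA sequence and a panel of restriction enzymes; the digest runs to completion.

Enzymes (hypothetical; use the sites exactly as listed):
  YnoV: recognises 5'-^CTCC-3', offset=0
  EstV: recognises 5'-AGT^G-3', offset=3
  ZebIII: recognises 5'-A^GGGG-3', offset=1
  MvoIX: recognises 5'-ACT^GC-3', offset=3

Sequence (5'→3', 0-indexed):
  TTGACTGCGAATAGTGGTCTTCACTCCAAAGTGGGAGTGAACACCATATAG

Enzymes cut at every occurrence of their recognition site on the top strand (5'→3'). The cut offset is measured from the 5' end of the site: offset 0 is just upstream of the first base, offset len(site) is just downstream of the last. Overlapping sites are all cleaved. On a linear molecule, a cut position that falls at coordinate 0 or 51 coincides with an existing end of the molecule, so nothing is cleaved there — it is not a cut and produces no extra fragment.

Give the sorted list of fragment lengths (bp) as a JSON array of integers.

[6,6,8,9,9,13]

Per-enzyme occurrences:
  YnoV (CTCC, off=0): starts [23] → cuts [23]
  EstV (AGTG, off=3): starts [12, 29, 35] → cuts [15, 32, 38]
  ZebIII (AGGGG, off=1): no sites
  MvoIX (ACTGC, off=3): starts [3] → cuts [6]

All cut coordinates (distinct, sorted): [6, 15, 23, 32, 38]

Fragments:
  [0,6): 6 bp
  [6,15): 9 bp
  [15,23): 8 bp
  [23,32): 9 bp
  [32,38): 6 bp
  [38,51): 13 bp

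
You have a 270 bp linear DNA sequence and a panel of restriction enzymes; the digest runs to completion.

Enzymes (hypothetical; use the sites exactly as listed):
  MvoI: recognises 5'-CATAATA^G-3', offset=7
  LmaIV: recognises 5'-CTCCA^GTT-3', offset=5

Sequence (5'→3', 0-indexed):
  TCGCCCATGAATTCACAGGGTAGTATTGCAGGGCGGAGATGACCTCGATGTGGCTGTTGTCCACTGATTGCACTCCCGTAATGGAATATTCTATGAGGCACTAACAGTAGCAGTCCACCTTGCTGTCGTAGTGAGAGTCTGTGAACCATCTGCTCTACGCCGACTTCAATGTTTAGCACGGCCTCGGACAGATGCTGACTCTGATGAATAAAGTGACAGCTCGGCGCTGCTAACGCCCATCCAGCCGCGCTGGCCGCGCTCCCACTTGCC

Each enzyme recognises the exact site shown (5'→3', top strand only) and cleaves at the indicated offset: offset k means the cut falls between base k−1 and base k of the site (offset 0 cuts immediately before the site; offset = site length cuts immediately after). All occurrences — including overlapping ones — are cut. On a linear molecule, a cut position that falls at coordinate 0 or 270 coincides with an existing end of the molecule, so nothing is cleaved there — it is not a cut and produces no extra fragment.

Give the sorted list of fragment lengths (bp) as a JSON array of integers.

Scan for sites:
  MvoI (CATAATAG, off=7): no sites
  LmaIV (CTCCAGTT, off=5): no sites

Pooled cuts: ∅

Fragments:
  no cuts → one linear fragment of 270 bp

[270]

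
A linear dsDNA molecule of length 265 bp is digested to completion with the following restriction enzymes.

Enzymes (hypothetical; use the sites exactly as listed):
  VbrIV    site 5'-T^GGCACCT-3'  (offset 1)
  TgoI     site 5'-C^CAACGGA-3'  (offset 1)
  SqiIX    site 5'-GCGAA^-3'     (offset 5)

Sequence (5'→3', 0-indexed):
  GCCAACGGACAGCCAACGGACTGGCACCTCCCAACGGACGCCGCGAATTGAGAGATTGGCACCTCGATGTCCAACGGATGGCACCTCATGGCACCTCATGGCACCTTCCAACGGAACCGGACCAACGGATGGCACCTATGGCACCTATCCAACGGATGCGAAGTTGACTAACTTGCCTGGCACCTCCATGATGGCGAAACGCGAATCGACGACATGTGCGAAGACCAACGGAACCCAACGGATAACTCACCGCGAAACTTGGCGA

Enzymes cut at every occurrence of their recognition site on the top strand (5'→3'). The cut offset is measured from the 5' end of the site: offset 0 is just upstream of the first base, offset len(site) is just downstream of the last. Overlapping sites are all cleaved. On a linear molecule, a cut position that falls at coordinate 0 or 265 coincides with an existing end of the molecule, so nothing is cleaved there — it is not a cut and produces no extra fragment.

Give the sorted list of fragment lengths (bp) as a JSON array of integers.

[2,3,7,8,8,9,9,9,9,9,10,10,10,10,10,11,13,14,14,16,16,17,20,21]

Scan for sites:
  VbrIV TGGCACCT/1: at [21, 56, 78, 88, 98, 129, 138, 177] ⇒ [22, 57, 79, 89, 99, 130, 139, 178]
  TgoI CCAACGGA/1: at [1, 12, 30, 70, 107, 121, 148, 224, 234] ⇒ [2, 13, 31, 71, 108, 122, 149, 225, 235]
  SqiIX GCGAA/5: at [42, 157, 193, 200, 217, 251] ⇒ [47, 162, 198, 205, 222, 256]

All cut coordinates (distinct, sorted): [2, 13, 22, 31, 47, 57, 71, 79, 89, 99, 108, 122, 130, 139, 149, 162, 178, 198, 205, 222, 225, 235, 256]

Fragments:
  [0,2): 2 bp
  [2,13): 11 bp
  [13,22): 9 bp
  [22,31): 9 bp
  [31,47): 16 bp
  [47,57): 10 bp
  [57,71): 14 bp
  [71,79): 8 bp
  [79,89): 10 bp
  [89,99): 10 bp
  [99,108): 9 bp
  [108,122): 14 bp
  [122,130): 8 bp
  [130,139): 9 bp
  [139,149): 10 bp
  [149,162): 13 bp
  [162,178): 16 bp
  [178,198): 20 bp
  [198,205): 7 bp
  [205,222): 17 bp
  [222,225): 3 bp
  [225,235): 10 bp
  [235,256): 21 bp
  [256,265): 9 bp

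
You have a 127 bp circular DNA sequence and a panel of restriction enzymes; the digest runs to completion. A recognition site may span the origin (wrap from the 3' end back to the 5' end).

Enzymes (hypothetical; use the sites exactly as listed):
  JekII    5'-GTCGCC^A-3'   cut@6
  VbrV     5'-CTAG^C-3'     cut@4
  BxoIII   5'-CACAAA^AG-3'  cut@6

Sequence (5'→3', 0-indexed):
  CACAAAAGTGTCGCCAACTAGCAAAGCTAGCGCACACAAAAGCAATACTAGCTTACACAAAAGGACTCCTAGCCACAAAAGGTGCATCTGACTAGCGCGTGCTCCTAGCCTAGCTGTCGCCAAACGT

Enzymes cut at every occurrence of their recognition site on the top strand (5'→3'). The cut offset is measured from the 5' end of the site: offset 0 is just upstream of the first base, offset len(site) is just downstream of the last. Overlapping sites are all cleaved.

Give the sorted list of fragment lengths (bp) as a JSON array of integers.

[5,6,7,8,9,9,10,10,11,11,12,13,16]

Site scan:
  JekII GTCGCCA/6: at [9, 115] ⇒ [15, 121]
  VbrV CTAGC/4: at [17, 26, 47, 68, 91, 104, 109] ⇒ [21, 30, 51, 72, 95, 108, 113]
  BxoIII CACAAAAG/6: at [0, 34, 55, 73] ⇒ [6, 40, 61, 79]

Pooled cuts: [6, 15, 21, 30, 40, 51, 61, 72, 79, 95, 108, 113, 121]

Fragment lengths:
  6→15: 9 bp
  15→21: 6 bp
  21→30: 9 bp
  30→40: 10 bp
  40→51: 11 bp
  51→61: 10 bp
  61→72: 11 bp
  72→79: 7 bp
  79→95: 16 bp
  95→108: 13 bp
  108→113: 5 bp
  113→121: 8 bp
  121→6 (wrap): 127-121+6 = 12 bp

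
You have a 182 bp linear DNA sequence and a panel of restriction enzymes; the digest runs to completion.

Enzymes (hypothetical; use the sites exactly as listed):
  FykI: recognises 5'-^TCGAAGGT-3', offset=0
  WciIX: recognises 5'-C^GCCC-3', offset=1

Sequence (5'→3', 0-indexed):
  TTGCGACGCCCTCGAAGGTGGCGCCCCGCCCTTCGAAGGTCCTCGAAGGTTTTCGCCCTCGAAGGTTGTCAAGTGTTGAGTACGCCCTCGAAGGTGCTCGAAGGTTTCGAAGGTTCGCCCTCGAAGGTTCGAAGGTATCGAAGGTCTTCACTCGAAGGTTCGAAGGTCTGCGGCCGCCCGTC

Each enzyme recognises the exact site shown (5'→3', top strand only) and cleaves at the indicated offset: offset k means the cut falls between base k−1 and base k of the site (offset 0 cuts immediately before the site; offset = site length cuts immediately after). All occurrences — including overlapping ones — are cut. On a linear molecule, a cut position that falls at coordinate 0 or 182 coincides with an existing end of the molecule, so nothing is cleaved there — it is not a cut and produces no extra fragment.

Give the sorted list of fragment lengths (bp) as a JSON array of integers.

[4,4,4,4,5,5,7,7,8,8,9,9,10,10,10,11,12,14,16,25]

Site scan:
  FykI TCGAAGGT/0: at [11, 32, 42, 58, 87, 97, 106, 120, 128, 137, 151, 159] ⇒ [11, 32, 42, 58, 87, 97, 106, 120, 128, 137, 151, 159]
  WciIX CGCCC/1: at [6, 21, 26, 53, 82, 115, 174] ⇒ [7, 22, 27, 54, 83, 116, 175]

Pooled cuts: [7, 11, 22, 27, 32, 42, 54, 58, 83, 87, 97, 106, 116, 120, 128, 137, 151, 159, 175]

Fragments:
  [0,7): 7 bp
  [7,11): 4 bp
  [11,22): 11 bp
  [22,27): 5 bp
  [27,32): 5 bp
  [32,42): 10 bp
  [42,54): 12 bp
  [54,58): 4 bp
  [58,83): 25 bp
  [83,87): 4 bp
  [87,97): 10 bp
  [97,106): 9 bp
  [106,116): 10 bp
  [116,120): 4 bp
  [120,128): 8 bp
  [128,137): 9 bp
  [137,151): 14 bp
  [151,159): 8 bp
  [159,175): 16 bp
  [175,182): 7 bp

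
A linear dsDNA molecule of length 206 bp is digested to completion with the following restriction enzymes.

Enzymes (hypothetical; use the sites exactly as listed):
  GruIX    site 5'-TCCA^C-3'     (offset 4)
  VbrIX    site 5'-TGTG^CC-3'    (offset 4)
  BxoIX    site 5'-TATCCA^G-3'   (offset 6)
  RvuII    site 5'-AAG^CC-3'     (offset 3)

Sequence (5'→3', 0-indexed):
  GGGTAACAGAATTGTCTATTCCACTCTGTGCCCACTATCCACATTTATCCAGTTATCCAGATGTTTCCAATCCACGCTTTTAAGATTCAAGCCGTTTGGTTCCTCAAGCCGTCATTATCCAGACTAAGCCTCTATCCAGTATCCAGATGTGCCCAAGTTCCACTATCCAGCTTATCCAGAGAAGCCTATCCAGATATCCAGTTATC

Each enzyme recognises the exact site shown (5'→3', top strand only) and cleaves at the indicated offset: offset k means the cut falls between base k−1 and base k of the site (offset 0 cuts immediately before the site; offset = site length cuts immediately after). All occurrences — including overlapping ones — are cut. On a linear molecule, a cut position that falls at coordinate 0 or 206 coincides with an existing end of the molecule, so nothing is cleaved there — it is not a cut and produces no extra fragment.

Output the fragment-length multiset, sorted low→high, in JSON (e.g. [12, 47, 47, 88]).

[6,6,6,7,7,7,7,8,8,8,9,10,10,11,11,13,15,17,17,23]

Scan for sites:
  GruIX (TCCAC, off=4): starts [19, 37, 70, 158] → cuts [23, 41, 74, 162]
  VbrIX (TGTGCC, off=4): starts [26, 147] → cuts [30, 151]
  BxoIX (TATCCAG, off=6): starts [45, 53, 115, 132, 139, 163, 172, 186, 194] → cuts [51, 59, 121, 138, 145, 169, 178, 192, 200]
  RvuII (AAGCC, off=3): starts [88, 105, 125, 181] → cuts [91, 108, 128, 184]

Pooled cuts: [23, 30, 41, 51, 59, 74, 91, 108, 121, 128, 138, 145, 151, 162, 169, 178, 184, 192, 200]

Fragments:
  [0,23): 23 bp
  [23,30): 7 bp
  [30,41): 11 bp
  [41,51): 10 bp
  [51,59): 8 bp
  [59,74): 15 bp
  [74,91): 17 bp
  [91,108): 17 bp
  [108,121): 13 bp
  [121,128): 7 bp
  [128,138): 10 bp
  [138,145): 7 bp
  [145,151): 6 bp
  [151,162): 11 bp
  [162,169): 7 bp
  [169,178): 9 bp
  [178,184): 6 bp
  [184,192): 8 bp
  [192,200): 8 bp
  [200,206): 6 bp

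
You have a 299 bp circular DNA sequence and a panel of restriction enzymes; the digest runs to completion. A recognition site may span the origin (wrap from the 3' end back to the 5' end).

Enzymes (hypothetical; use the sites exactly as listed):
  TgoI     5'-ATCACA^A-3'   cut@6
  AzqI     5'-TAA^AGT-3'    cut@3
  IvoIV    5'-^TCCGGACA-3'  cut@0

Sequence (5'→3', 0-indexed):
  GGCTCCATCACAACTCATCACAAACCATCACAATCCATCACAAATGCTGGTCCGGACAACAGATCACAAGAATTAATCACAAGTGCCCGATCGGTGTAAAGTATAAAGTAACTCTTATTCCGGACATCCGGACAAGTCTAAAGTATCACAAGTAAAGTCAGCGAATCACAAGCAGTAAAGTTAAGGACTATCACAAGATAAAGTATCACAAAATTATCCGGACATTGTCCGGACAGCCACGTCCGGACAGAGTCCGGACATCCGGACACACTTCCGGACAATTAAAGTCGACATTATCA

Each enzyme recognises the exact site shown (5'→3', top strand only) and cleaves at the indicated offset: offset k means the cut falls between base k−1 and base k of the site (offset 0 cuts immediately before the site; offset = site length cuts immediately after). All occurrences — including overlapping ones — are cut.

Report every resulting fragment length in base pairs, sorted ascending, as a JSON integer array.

Per-enzyme occurrences:
  TgoI (ATCACAA, off=6): starts [6, 16, 26, 36, 62, 75, 144, 164, 189, 204] → cuts [12, 22, 32, 42, 68, 81, 150, 170, 195, 210]
  AzqI (TAAAGT, off=3): starts [96, 103, 138, 152, 175, 198, 282] → cuts [99, 106, 141, 155, 178, 201, 285]
  IvoIV (TCCGGACA, off=0): starts [50, 118, 126, 216, 227, 241, 252, 260, 272] → cuts [50, 118, 126, 216, 227, 241, 252, 260, 272]

All cut coordinates (distinct, sorted): [12, 22, 32, 42, 50, 68, 81, 99, 106, 118, 126, 141, 150, 155, 170, 178, 195, 201, 210, 216, 227, 241, 252, 260, 272, 285]

Fragment lengths:
  12→22: 10 bp
  22→32: 10 bp
  32→42: 10 bp
  42→50: 8 bp
  50→68: 18 bp
  68→81: 13 bp
  81→99: 18 bp
  99→106: 7 bp
  106→118: 12 bp
  118→126: 8 bp
  126→141: 15 bp
  141→150: 9 bp
  150→155: 5 bp
  155→170: 15 bp
  170→178: 8 bp
  178→195: 17 bp
  195→201: 6 bp
  201→210: 9 bp
  210→216: 6 bp
  216→227: 11 bp
  227→241: 14 bp
  241→252: 11 bp
  252→260: 8 bp
  260→272: 12 bp
  272→285: 13 bp
  285→12 (wrap): 299-285+12 = 26 bp

[5,6,6,7,8,8,8,8,9,9,10,10,10,11,11,12,12,13,13,14,15,15,17,18,18,26]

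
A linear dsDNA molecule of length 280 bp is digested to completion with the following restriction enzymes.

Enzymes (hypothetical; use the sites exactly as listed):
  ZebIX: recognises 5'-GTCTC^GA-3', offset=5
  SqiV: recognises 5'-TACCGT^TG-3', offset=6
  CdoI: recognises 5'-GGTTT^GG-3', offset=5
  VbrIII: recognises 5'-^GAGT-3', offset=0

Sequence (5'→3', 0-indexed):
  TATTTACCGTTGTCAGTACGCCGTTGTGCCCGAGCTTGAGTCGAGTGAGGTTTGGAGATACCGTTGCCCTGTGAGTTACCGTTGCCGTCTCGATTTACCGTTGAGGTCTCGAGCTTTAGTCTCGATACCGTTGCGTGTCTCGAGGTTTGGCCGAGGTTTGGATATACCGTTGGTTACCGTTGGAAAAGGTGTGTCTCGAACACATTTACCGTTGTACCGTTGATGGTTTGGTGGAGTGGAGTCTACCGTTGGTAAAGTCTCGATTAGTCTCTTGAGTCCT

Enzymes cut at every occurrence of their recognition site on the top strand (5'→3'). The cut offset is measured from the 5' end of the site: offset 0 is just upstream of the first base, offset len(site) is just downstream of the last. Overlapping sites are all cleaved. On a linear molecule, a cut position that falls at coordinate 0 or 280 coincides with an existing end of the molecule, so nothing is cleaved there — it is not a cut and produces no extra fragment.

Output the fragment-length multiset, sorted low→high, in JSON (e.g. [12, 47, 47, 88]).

Site scan:
  ZebIX GTCTCGA/5: at [86, 105, 118, 136, 192, 256] ⇒ [91, 110, 123, 141, 197, 261]
  SqiV TACCGTTG/6: at [4, 58, 76, 95, 125, 164, 174, 206, 214, 243] ⇒ [10, 64, 82, 101, 131, 170, 180, 212, 220, 249]
  CdoI GGTTTGG/5: at [48, 143, 154, 224] ⇒ [53, 148, 159, 229]
  VbrIII GAGT/0: at [37, 42, 72, 233, 238, 273] ⇒ [37, 42, 72, 233, 238, 273]

All cut coordinates (distinct, sorted): [10, 37, 42, 53, 64, 72, 82, 91, 101, 110, 123, 131, 141, 148, 159, 170, 180, 197, 212, 220, 229, 233, 238, 249, 261, 273]

Fragments:
  [0,10): 10 bp
  [10,37): 27 bp
  [37,42): 5 bp
  [42,53): 11 bp
  [53,64): 11 bp
  [64,72): 8 bp
  [72,82): 10 bp
  [82,91): 9 bp
  [91,101): 10 bp
  [101,110): 9 bp
  [110,123): 13 bp
  [123,131): 8 bp
  [131,141): 10 bp
  [141,148): 7 bp
  [148,159): 11 bp
  [159,170): 11 bp
  [170,180): 10 bp
  [180,197): 17 bp
  [197,212): 15 bp
  [212,220): 8 bp
  [220,229): 9 bp
  [229,233): 4 bp
  [233,238): 5 bp
  [238,249): 11 bp
  [249,261): 12 bp
  [261,273): 12 bp
  [273,280): 7 bp

[4,5,5,7,7,8,8,8,9,9,9,10,10,10,10,10,11,11,11,11,11,12,12,13,15,17,27]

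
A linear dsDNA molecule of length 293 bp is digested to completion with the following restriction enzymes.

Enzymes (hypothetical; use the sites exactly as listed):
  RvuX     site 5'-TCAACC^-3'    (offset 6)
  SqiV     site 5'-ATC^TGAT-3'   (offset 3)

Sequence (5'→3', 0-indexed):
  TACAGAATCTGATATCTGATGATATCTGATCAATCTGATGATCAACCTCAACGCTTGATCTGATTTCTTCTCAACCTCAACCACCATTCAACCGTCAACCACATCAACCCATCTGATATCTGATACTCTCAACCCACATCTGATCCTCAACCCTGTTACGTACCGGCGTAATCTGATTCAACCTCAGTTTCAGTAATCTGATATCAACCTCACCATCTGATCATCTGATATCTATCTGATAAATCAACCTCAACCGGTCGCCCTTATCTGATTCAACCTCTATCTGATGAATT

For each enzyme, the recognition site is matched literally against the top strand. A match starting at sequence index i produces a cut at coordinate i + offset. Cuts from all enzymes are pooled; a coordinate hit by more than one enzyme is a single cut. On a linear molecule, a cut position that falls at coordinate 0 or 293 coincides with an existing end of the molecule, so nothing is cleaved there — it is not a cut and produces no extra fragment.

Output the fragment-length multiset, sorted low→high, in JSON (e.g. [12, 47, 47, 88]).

Per-enzyme occurrences:
  RvuX TCAACC/6: at [41, 70, 76, 87, 94, 103, 128, 146, 177, 203, 243, 249, 272] ⇒ [47, 76, 82, 93, 100, 109, 134, 152, 183, 209, 249, 255, 278]
  SqiV ATCTGAT/3: at [6, 13, 23, 32, 57, 110, 117, 137, 170, 195, 214, 222, 233, 265, 281] ⇒ [9, 16, 26, 35, 60, 113, 120, 140, 173, 198, 217, 225, 236, 268, 284]

Pooled cuts: [9, 16, 26, 35, 47, 60, 76, 82, 93, 100, 109, 113, 120, 134, 140, 152, 173, 183, 198, 209, 217, 225, 236, 249, 255, 268, 278, 284]

Fragment lengths:
  [0,9): 9 bp
  [9,16): 7 bp
  [16,26): 10 bp
  [26,35): 9 bp
  [35,47): 12 bp
  [47,60): 13 bp
  [60,76): 16 bp
  [76,82): 6 bp
  [82,93): 11 bp
  [93,100): 7 bp
  [100,109): 9 bp
  [109,113): 4 bp
  [113,120): 7 bp
  [120,134): 14 bp
  [134,140): 6 bp
  [140,152): 12 bp
  [152,173): 21 bp
  [173,183): 10 bp
  [183,198): 15 bp
  [198,209): 11 bp
  [209,217): 8 bp
  [217,225): 8 bp
  [225,236): 11 bp
  [236,249): 13 bp
  [249,255): 6 bp
  [255,268): 13 bp
  [268,278): 10 bp
  [278,284): 6 bp
  [284,293): 9 bp

[4,6,6,6,6,7,7,7,8,8,9,9,9,9,10,10,10,11,11,11,12,12,13,13,13,14,15,16,21]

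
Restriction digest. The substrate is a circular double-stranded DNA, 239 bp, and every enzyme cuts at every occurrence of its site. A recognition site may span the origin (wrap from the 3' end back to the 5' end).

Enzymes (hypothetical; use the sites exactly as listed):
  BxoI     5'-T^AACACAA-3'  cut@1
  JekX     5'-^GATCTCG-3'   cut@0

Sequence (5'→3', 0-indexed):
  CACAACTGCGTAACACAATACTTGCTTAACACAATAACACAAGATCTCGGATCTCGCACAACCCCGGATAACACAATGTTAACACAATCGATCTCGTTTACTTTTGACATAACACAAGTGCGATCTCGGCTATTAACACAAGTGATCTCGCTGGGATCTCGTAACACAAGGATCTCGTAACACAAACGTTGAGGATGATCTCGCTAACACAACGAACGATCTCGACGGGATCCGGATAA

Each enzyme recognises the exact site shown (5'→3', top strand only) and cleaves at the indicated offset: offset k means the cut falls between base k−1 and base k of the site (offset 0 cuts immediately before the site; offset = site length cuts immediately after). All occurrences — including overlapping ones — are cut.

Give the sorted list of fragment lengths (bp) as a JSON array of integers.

[7,7,8,8,8,8,9,9,9,11,11,11,12,13,13,16,18,20,20,21]

Per-enzyme occurrences:
  BxoI TAACACAA/1: at [10, 26, 34, 68, 79, 109, 133, 161, 177, 204, 236] ⇒ [11, 27, 35, 69, 80, 110, 134, 162, 178, 205, 237]
  JekX GATCTCG/0: at [42, 49, 89, 121, 143, 154, 170, 196, 217] ⇒ [42, 49, 89, 121, 143, 154, 170, 196, 217]

All cut coordinates (distinct, sorted): [11, 27, 35, 42, 49, 69, 80, 89, 110, 121, 134, 143, 154, 162, 170, 178, 196, 205, 217, 237]

Fragments:
  11→27: 16 bp
  27→35: 8 bp
  35→42: 7 bp
  42→49: 7 bp
  49→69: 20 bp
  69→80: 11 bp
  80→89: 9 bp
  89→110: 21 bp
  110→121: 11 bp
  121→134: 13 bp
  134→143: 9 bp
  143→154: 11 bp
  154→162: 8 bp
  162→170: 8 bp
  170→178: 8 bp
  178→196: 18 bp
  196→205: 9 bp
  205→217: 12 bp
  217→237: 20 bp
  237→11 (wrap): 239-237+11 = 13 bp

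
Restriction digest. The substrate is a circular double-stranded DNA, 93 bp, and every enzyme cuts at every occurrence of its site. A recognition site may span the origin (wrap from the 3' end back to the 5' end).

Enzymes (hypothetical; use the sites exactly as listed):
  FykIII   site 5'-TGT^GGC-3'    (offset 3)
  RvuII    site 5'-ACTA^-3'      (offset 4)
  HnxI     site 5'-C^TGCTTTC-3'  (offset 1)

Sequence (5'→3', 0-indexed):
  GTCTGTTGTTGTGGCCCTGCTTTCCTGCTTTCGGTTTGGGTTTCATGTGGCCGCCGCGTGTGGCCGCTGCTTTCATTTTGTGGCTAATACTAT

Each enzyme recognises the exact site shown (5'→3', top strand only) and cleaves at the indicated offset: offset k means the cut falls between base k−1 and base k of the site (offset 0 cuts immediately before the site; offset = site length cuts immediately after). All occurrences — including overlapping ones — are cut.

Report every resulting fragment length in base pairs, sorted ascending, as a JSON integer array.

[5,6,8,11,13,13,14,23]

Per-enzyme occurrences:
  FykIII TGTGGC/3: at [9, 45, 58, 78] ⇒ [12, 48, 61, 81]
  RvuII ACTA/4: at [88] ⇒ [92]
  HnxI CTGCTTTC/1: at [16, 24, 66] ⇒ [17, 25, 67]

Pooled cuts: [12, 17, 25, 48, 61, 67, 81, 92]

Fragment lengths:
  12→17: 5 bp
  17→25: 8 bp
  25→48: 23 bp
  48→61: 13 bp
  61→67: 6 bp
  67→81: 14 bp
  81→92: 11 bp
  92→12 (wrap): 93-92+12 = 13 bp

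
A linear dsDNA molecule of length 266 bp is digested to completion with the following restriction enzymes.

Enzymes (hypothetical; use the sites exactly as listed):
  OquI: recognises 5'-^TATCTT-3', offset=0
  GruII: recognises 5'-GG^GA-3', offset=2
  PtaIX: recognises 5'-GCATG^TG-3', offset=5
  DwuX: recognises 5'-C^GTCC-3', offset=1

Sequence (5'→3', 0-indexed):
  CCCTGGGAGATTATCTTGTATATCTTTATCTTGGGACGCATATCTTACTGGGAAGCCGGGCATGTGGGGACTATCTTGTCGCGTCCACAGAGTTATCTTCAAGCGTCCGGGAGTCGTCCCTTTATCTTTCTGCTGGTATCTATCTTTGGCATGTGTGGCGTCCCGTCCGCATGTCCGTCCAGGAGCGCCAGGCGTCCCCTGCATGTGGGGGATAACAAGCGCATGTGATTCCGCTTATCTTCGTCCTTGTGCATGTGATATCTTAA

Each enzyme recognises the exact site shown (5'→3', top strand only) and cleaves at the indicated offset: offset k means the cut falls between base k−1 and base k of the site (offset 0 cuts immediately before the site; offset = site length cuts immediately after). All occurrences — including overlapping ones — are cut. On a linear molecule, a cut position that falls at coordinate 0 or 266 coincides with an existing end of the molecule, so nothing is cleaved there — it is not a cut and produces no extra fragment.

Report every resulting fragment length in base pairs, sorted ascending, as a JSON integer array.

[3,3,4,5,5,5,5,6,6,6,6,6,7,7,8,8,9,10,11,11,11,11,12,12,13,13,13,15,17,18]

Site scan:
  OquI (TATCTT, off=0): starts [11, 20, 26, 40, 71, 93, 122, 140, 235, 258] → cuts [11, 20, 26, 40, 71, 93, 122, 140, 235, 258]
  GruII (GGGA, off=2): starts [4, 32, 49, 66, 108, 208] → cuts [6, 34, 51, 68, 110, 210]
  PtaIX (GCATGTG, off=5): starts [59, 148, 200, 220, 250] → cuts [64, 153, 205, 225, 255]
  DwuX (CGTCC, off=1): starts [81, 103, 114, 158, 163, 175, 192, 241] → cuts [82, 104, 115, 159, 164, 176, 193, 242]

Pooled cuts: [6, 11, 20, 26, 34, 40, 51, 64, 68, 71, 82, 93, 104, 110, 115, 122, 140, 153, 159, 164, 176, 193, 205, 210, 225, 235, 242, 255, 258]

Fragment lengths:
  [0,6): 6 bp
  [6,11): 5 bp
  [11,20): 9 bp
  [20,26): 6 bp
  [26,34): 8 bp
  [34,40): 6 bp
  [40,51): 11 bp
  [51,64): 13 bp
  [64,68): 4 bp
  [68,71): 3 bp
  [71,82): 11 bp
  [82,93): 11 bp
  [93,104): 11 bp
  [104,110): 6 bp
  [110,115): 5 bp
  [115,122): 7 bp
  [122,140): 18 bp
  [140,153): 13 bp
  [153,159): 6 bp
  [159,164): 5 bp
  [164,176): 12 bp
  [176,193): 17 bp
  [193,205): 12 bp
  [205,210): 5 bp
  [210,225): 15 bp
  [225,235): 10 bp
  [235,242): 7 bp
  [242,255): 13 bp
  [255,258): 3 bp
  [258,266): 8 bp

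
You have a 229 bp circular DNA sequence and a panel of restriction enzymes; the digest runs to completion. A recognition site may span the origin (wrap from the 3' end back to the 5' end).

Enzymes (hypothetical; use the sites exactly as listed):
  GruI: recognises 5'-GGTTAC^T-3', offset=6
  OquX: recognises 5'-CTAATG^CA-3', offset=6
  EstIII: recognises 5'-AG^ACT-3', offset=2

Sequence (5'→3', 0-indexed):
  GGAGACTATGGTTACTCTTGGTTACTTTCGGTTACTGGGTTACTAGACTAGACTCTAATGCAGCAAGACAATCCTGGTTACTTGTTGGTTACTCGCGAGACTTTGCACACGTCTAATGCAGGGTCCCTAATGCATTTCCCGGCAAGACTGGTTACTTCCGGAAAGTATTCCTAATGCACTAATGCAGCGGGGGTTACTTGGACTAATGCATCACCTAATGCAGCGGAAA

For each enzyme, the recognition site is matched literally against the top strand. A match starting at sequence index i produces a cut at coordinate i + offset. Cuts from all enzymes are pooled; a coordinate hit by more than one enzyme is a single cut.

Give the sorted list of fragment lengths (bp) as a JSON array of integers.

[3,5,7,8,8,9,9,10,10,11,11,11,12,13,13,14,14,19,21,21]

Site scan:
  GruI (GGTTACT, off=6): starts [9, 19, 29, 37, 75, 86, 149, 191] → cuts [15, 25, 35, 43, 81, 92, 155, 197]
  OquX (CTAATGCA, off=6): starts [54, 112, 126, 170, 178, 202, 214] → cuts [60, 118, 132, 176, 184, 208, 220]
  EstIII (AGACT, off=2): starts [2, 44, 49, 97, 144] → cuts [4, 46, 51, 99, 146]

All cut coordinates (distinct, sorted): [4, 15, 25, 35, 43, 46, 51, 60, 81, 92, 99, 118, 132, 146, 155, 176, 184, 197, 208, 220]

Fragments:
  4→15: 11 bp
  15→25: 10 bp
  25→35: 10 bp
  35→43: 8 bp
  43→46: 3 bp
  46→51: 5 bp
  51→60: 9 bp
  60→81: 21 bp
  81→92: 11 bp
  92→99: 7 bp
  99→118: 19 bp
  118→132: 14 bp
  132→146: 14 bp
  146→155: 9 bp
  155→176: 21 bp
  176→184: 8 bp
  184→197: 13 bp
  197→208: 11 bp
  208→220: 12 bp
  220→4 (wrap): 229-220+4 = 13 bp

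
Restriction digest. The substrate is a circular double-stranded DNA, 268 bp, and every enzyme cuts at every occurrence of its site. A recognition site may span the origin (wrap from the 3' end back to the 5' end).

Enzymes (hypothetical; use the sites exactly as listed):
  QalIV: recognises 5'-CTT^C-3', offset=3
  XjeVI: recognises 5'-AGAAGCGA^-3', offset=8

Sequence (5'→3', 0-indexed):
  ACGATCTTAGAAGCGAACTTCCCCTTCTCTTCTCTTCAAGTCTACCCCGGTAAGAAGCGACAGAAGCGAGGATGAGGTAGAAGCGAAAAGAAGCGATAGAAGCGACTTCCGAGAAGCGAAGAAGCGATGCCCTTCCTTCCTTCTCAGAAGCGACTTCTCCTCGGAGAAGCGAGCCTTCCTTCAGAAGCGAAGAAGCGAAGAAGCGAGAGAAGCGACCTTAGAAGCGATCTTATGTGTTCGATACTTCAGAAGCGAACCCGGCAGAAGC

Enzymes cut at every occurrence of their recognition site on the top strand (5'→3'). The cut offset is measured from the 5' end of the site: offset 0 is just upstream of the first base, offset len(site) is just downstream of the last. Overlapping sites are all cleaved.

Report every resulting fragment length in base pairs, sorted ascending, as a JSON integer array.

Per-enzyme occurrences:
  QalIV (CTTC, off=3): starts [17, 23, 28, 33, 105, 131, 135, 139, 153, 174, 178, 243] → cuts [20, 26, 31, 36, 108, 134, 138, 142, 156, 177, 181, 246]
  XjeVI (AGAAGCGA, off=8): starts [8, 52, 61, 78, 88, 97, 111, 119, 145, 164, 182, 190, 198, 207, 219, 247] → cuts [16, 60, 69, 86, 96, 105, 119, 127, 153, 172, 190, 198, 206, 215, 227, 255]

All cut coordinates (distinct, sorted): [16, 20, 26, 31, 36, 60, 69, 86, 96, 105, 108, 119, 127, 134, 138, 142, 153, 156, 172, 177, 181, 190, 198, 206, 215, 227, 246, 255]

Fragments:
  16→20: 4 bp
  20→26: 6 bp
  26→31: 5 bp
  31→36: 5 bp
  36→60: 24 bp
  60→69: 9 bp
  69→86: 17 bp
  86→96: 10 bp
  96→105: 9 bp
  105→108: 3 bp
  108→119: 11 bp
  119→127: 8 bp
  127→134: 7 bp
  134→138: 4 bp
  138→142: 4 bp
  142→153: 11 bp
  153→156: 3 bp
  156→172: 16 bp
  172→177: 5 bp
  177→181: 4 bp
  181→190: 9 bp
  190→198: 8 bp
  198→206: 8 bp
  206→215: 9 bp
  215→227: 12 bp
  227→246: 19 bp
  246→255: 9 bp
  255→16 (wrap): 268-255+16 = 29 bp

[3,3,4,4,4,4,5,5,5,6,7,8,8,8,9,9,9,9,9,10,11,11,12,16,17,19,24,29]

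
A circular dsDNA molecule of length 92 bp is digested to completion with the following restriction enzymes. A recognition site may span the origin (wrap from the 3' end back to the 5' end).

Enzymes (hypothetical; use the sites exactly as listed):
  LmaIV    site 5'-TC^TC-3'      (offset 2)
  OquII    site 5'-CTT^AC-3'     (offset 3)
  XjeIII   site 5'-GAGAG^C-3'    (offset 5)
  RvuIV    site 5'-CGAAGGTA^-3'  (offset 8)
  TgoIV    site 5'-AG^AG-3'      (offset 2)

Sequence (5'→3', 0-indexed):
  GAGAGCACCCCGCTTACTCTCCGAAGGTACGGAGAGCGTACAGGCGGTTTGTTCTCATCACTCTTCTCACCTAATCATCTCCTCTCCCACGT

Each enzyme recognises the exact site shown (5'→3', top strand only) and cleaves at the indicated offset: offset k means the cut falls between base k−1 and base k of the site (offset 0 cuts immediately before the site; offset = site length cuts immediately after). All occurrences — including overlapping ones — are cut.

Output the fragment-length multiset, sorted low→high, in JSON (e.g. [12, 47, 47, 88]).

Per-enzyme occurrences:
  LmaIV (TCTC, off=2): starts [17, 52, 64, 77, 82] → cuts [19, 54, 66, 79, 84]
  OquII (CTTAC, off=3): starts [12] → cuts [15]
  XjeIII (GAGAGC, off=5): starts [0, 31] → cuts [5, 36]
  RvuIV (CGAAGGTA, off=8): starts [21] → cuts [29]
  TgoIV (AGAG, off=2): starts [1, 32] → cuts [3, 34]

Pooled cuts: [3, 5, 15, 19, 29, 34, 36, 54, 66, 79, 84]

Fragments:
  3→5: 2 bp
  5→15: 10 bp
  15→19: 4 bp
  19→29: 10 bp
  29→34: 5 bp
  34→36: 2 bp
  36→54: 18 bp
  54→66: 12 bp
  66→79: 13 bp
  79→84: 5 bp
  84→3 (wrap): 92-84+3 = 11 bp

[2,2,4,5,5,10,10,11,12,13,18]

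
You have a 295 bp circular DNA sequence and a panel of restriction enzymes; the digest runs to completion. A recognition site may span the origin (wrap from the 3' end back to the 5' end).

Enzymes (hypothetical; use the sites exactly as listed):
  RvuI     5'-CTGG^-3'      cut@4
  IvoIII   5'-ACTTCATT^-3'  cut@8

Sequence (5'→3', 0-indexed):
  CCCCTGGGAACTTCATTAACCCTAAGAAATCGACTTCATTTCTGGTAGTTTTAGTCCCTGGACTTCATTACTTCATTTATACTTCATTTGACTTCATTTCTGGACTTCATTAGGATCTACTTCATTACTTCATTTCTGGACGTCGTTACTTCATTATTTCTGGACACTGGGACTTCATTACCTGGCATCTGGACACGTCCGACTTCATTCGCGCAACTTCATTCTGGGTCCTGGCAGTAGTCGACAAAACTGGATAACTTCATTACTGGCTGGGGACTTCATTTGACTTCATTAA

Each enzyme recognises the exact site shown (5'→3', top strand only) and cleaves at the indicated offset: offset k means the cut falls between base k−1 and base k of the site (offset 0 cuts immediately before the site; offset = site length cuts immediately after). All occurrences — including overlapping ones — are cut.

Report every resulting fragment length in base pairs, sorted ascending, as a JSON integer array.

Site scan:
  RvuI (CTGG, off=4): starts [3, 41, 57, 99, 135, 159, 166, 181, 188, 223, 230, 249, 265, 269] → cuts [7, 45, 61, 103, 139, 163, 170, 185, 192, 227, 234, 253, 269, 273]
  IvoIII (ACTTCATT, off=8): starts [9, 32, 61, 69, 80, 90, 103, 118, 126, 147, 171, 201, 215, 256, 275, 285] → cuts [17, 40, 69, 77, 88, 98, 111, 126, 134, 155, 179, 209, 223, 264, 283, 293]

All cut coordinates (distinct, sorted): [7, 17, 40, 45, 61, 69, 77, 88, 98, 103, 111, 126, 134, 139, 155, 163, 170, 179, 185, 192, 209, 223, 227, 234, 253, 264, 269, 273, 283, 293]

Fragment lengths:
  7→17: 10 bp
  17→40: 23 bp
  40→45: 5 bp
  45→61: 16 bp
  61→69: 8 bp
  69→77: 8 bp
  77→88: 11 bp
  88→98: 10 bp
  98→103: 5 bp
  103→111: 8 bp
  111→126: 15 bp
  126→134: 8 bp
  134→139: 5 bp
  139→155: 16 bp
  155→163: 8 bp
  163→170: 7 bp
  170→179: 9 bp
  179→185: 6 bp
  185→192: 7 bp
  192→209: 17 bp
  209→223: 14 bp
  223→227: 4 bp
  227→234: 7 bp
  234→253: 19 bp
  253→264: 11 bp
  264→269: 5 bp
  269→273: 4 bp
  273→283: 10 bp
  283→293: 10 bp
  293→7 (wrap): 295-293+7 = 9 bp

[4,4,5,5,5,5,6,7,7,7,8,8,8,8,8,9,9,10,10,10,10,11,11,14,15,16,16,17,19,23]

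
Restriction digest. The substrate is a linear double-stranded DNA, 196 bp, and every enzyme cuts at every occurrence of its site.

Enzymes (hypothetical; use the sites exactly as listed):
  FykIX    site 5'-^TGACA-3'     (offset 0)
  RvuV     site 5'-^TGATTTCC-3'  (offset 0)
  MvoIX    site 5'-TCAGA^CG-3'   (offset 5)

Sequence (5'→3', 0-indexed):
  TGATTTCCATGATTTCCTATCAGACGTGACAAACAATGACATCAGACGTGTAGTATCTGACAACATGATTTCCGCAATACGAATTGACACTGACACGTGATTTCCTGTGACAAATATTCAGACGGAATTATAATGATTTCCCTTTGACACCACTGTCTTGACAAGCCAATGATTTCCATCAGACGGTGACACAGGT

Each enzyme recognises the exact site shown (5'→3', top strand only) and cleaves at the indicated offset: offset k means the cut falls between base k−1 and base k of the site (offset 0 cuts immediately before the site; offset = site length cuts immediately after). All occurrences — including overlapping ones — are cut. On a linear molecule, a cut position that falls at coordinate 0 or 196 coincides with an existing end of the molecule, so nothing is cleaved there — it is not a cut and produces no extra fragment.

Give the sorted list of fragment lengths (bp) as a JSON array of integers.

Per-enzyme occurrences:
  FykIX (TGACA, off=0): starts [26, 36, 57, 84, 90, 107, 144, 158, 186] → cuts [26, 36, 57, 84, 90, 107, 144, 158, 186]
  RvuV (TGATTTCC, off=0): starts [0, 9, 65, 97, 133, 169] → cuts [9, 65, 97, 133, 169] (position 0 is a terminus of the linear molecule — no cut)
  MvoIX (TCAGACG, off=5): starts [19, 41, 117, 178] → cuts [24, 46, 122, 183]

All cut coordinates (distinct, sorted): [9, 24, 26, 36, 46, 57, 65, 84, 90, 97, 107, 122, 133, 144, 158, 169, 183, 186]

Fragments:
  [0,9): 9 bp
  [9,24): 15 bp
  [24,26): 2 bp
  [26,36): 10 bp
  [36,46): 10 bp
  [46,57): 11 bp
  [57,65): 8 bp
  [65,84): 19 bp
  [84,90): 6 bp
  [90,97): 7 bp
  [97,107): 10 bp
  [107,122): 15 bp
  [122,133): 11 bp
  [133,144): 11 bp
  [144,158): 14 bp
  [158,169): 11 bp
  [169,183): 14 bp
  [183,186): 3 bp
  [186,196): 10 bp

[2,3,6,7,8,9,10,10,10,10,11,11,11,11,14,14,15,15,19]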